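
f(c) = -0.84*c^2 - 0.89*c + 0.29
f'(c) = -1.68*c - 0.89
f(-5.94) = -24.06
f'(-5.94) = 9.09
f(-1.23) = 0.11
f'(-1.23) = 1.18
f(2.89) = -9.30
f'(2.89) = -5.75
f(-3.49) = -6.84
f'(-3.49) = 4.97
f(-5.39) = -19.32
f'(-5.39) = 8.17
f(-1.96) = -1.19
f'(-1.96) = 2.40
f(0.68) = -0.70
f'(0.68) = -2.03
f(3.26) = -11.54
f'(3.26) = -6.37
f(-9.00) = -59.74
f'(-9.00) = 14.23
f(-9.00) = -59.74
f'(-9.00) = 14.23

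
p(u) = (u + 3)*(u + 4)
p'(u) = 2*u + 7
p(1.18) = 21.65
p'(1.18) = 9.36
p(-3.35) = -0.23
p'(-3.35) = 0.30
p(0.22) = 13.59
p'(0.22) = 7.44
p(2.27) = 33.04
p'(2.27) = 11.54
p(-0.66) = 7.82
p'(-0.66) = 5.68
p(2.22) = 32.47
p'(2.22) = 11.44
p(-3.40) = -0.24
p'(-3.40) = 0.20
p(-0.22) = 10.51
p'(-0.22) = 6.56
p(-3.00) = 0.00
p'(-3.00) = 1.00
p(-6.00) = 6.00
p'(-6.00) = -5.00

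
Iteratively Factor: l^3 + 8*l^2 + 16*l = (l + 4)*(l^2 + 4*l) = l*(l + 4)*(l + 4)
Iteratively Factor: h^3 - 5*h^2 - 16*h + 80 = (h - 5)*(h^2 - 16) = (h - 5)*(h + 4)*(h - 4)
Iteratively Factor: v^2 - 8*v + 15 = (v - 3)*(v - 5)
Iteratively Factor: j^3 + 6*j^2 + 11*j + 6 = (j + 2)*(j^2 + 4*j + 3) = (j + 2)*(j + 3)*(j + 1)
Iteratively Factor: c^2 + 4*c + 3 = (c + 1)*(c + 3)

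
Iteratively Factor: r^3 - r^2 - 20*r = (r - 5)*(r^2 + 4*r) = r*(r - 5)*(r + 4)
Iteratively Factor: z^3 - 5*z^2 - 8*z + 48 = (z - 4)*(z^2 - z - 12) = (z - 4)*(z + 3)*(z - 4)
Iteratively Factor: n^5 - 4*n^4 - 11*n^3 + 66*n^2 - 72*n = (n - 2)*(n^4 - 2*n^3 - 15*n^2 + 36*n) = (n - 3)*(n - 2)*(n^3 + n^2 - 12*n) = n*(n - 3)*(n - 2)*(n^2 + n - 12) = n*(n - 3)^2*(n - 2)*(n + 4)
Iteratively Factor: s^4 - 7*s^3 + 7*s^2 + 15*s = (s - 5)*(s^3 - 2*s^2 - 3*s) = s*(s - 5)*(s^2 - 2*s - 3) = s*(s - 5)*(s + 1)*(s - 3)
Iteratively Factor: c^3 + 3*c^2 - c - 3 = (c + 1)*(c^2 + 2*c - 3) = (c + 1)*(c + 3)*(c - 1)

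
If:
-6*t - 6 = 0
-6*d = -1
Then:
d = 1/6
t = -1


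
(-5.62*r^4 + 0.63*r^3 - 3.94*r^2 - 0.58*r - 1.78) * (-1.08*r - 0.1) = 6.0696*r^5 - 0.1184*r^4 + 4.1922*r^3 + 1.0204*r^2 + 1.9804*r + 0.178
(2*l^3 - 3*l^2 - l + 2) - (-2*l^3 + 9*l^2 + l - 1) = 4*l^3 - 12*l^2 - 2*l + 3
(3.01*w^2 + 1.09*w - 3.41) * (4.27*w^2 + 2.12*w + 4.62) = 12.8527*w^4 + 11.0355*w^3 + 1.6563*w^2 - 2.1934*w - 15.7542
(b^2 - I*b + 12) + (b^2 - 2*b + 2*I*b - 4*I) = 2*b^2 - 2*b + I*b + 12 - 4*I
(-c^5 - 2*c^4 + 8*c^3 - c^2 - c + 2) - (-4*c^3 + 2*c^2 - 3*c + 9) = -c^5 - 2*c^4 + 12*c^3 - 3*c^2 + 2*c - 7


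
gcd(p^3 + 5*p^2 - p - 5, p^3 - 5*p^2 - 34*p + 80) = p + 5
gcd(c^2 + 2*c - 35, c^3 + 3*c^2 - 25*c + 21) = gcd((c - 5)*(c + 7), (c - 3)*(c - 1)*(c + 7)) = c + 7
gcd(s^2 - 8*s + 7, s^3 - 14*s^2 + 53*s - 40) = s - 1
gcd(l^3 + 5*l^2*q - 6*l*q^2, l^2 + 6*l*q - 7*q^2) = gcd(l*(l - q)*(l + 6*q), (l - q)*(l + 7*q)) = -l + q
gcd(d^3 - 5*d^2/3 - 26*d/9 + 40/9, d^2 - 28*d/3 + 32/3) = d - 4/3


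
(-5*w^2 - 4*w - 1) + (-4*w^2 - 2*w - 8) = -9*w^2 - 6*w - 9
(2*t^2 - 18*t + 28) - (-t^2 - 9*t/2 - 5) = 3*t^2 - 27*t/2 + 33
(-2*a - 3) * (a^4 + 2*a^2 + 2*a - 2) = -2*a^5 - 3*a^4 - 4*a^3 - 10*a^2 - 2*a + 6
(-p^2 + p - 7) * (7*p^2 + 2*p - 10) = -7*p^4 + 5*p^3 - 37*p^2 - 24*p + 70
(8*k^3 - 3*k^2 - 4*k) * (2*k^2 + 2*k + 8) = 16*k^5 + 10*k^4 + 50*k^3 - 32*k^2 - 32*k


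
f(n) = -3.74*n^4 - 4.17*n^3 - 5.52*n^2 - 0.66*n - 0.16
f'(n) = -14.96*n^3 - 12.51*n^2 - 11.04*n - 0.66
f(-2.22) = -71.12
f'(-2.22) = 125.87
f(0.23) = -0.67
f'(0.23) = -4.04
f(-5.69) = -3327.24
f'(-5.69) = 2413.06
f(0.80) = -7.89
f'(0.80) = -25.16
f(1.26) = -27.52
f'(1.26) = -64.36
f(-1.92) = -40.55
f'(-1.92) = 80.31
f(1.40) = -37.71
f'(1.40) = -81.69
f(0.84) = -8.94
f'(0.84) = -27.63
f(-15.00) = -176496.01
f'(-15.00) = 47840.19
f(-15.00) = -176496.01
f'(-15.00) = 47840.19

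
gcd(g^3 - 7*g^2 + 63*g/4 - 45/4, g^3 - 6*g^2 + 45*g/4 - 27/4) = g^2 - 9*g/2 + 9/2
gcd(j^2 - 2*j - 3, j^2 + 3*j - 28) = 1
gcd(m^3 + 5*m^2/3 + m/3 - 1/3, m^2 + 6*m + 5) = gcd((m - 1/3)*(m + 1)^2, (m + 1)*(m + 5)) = m + 1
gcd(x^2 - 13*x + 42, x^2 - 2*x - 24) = x - 6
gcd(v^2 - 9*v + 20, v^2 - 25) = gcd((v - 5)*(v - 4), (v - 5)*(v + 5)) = v - 5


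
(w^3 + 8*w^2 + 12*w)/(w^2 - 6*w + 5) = w*(w^2 + 8*w + 12)/(w^2 - 6*w + 5)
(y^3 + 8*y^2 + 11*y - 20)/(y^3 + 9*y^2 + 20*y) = (y - 1)/y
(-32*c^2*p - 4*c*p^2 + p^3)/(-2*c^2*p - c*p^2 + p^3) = (32*c^2 + 4*c*p - p^2)/(2*c^2 + c*p - p^2)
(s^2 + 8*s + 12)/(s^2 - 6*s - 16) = (s + 6)/(s - 8)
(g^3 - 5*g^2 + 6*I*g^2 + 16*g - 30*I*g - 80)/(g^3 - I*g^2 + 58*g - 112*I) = (g - 5)/(g - 7*I)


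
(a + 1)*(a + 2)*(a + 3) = a^3 + 6*a^2 + 11*a + 6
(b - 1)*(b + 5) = b^2 + 4*b - 5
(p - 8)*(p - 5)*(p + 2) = p^3 - 11*p^2 + 14*p + 80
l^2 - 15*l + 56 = (l - 8)*(l - 7)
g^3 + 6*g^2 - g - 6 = (g - 1)*(g + 1)*(g + 6)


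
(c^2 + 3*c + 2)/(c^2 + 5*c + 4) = (c + 2)/(c + 4)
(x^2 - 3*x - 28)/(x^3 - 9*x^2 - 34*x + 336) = (x + 4)/(x^2 - 2*x - 48)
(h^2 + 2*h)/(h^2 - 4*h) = (h + 2)/(h - 4)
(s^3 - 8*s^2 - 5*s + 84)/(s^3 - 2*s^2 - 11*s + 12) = (s - 7)/(s - 1)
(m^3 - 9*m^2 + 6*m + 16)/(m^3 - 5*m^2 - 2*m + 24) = (m^3 - 9*m^2 + 6*m + 16)/(m^3 - 5*m^2 - 2*m + 24)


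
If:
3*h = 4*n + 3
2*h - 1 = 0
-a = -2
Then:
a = 2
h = 1/2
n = -3/8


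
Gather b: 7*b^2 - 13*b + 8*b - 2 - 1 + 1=7*b^2 - 5*b - 2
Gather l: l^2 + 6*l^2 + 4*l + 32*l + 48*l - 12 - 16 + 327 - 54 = 7*l^2 + 84*l + 245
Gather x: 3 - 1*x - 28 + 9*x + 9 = 8*x - 16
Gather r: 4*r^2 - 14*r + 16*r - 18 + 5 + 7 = 4*r^2 + 2*r - 6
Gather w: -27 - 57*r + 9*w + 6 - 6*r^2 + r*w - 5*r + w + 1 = -6*r^2 - 62*r + w*(r + 10) - 20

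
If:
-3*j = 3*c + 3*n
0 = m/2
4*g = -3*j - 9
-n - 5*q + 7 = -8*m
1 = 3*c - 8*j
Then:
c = 40*q/11 - 5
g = -45*q/44 - 3/4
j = 15*q/11 - 2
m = 0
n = 7 - 5*q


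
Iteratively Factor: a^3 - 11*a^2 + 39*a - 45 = (a - 5)*(a^2 - 6*a + 9) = (a - 5)*(a - 3)*(a - 3)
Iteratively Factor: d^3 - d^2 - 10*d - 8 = (d + 1)*(d^2 - 2*d - 8) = (d - 4)*(d + 1)*(d + 2)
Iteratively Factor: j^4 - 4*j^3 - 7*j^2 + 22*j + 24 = (j - 3)*(j^3 - j^2 - 10*j - 8) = (j - 4)*(j - 3)*(j^2 + 3*j + 2) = (j - 4)*(j - 3)*(j + 1)*(j + 2)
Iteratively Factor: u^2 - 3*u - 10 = (u - 5)*(u + 2)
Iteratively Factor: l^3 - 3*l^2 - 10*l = (l)*(l^2 - 3*l - 10) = l*(l - 5)*(l + 2)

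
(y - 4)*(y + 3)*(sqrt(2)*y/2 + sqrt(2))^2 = y^4/2 + 3*y^3/2 - 6*y^2 - 26*y - 24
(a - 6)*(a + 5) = a^2 - a - 30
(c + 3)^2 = c^2 + 6*c + 9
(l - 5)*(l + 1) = l^2 - 4*l - 5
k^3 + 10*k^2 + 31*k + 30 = (k + 2)*(k + 3)*(k + 5)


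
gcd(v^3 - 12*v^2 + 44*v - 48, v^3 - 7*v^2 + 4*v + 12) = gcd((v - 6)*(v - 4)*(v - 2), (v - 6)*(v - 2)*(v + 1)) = v^2 - 8*v + 12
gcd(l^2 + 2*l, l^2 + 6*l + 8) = l + 2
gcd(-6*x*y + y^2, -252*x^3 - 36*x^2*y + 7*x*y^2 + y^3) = 6*x - y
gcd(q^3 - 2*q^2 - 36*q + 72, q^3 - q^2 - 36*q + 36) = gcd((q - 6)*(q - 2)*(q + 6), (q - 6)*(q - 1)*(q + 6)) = q^2 - 36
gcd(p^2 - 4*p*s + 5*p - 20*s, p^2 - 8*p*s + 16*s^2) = p - 4*s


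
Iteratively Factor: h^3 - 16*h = (h - 4)*(h^2 + 4*h) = h*(h - 4)*(h + 4)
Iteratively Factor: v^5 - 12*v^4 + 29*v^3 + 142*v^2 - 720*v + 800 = (v - 5)*(v^4 - 7*v^3 - 6*v^2 + 112*v - 160) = (v - 5)*(v - 2)*(v^3 - 5*v^2 - 16*v + 80) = (v - 5)*(v - 2)*(v + 4)*(v^2 - 9*v + 20) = (v - 5)*(v - 4)*(v - 2)*(v + 4)*(v - 5)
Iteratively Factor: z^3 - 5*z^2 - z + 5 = (z - 5)*(z^2 - 1) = (z - 5)*(z - 1)*(z + 1)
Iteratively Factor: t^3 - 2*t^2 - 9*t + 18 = (t - 3)*(t^2 + t - 6) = (t - 3)*(t + 3)*(t - 2)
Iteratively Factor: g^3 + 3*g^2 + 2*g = (g + 2)*(g^2 + g) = (g + 1)*(g + 2)*(g)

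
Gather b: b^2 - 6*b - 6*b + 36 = b^2 - 12*b + 36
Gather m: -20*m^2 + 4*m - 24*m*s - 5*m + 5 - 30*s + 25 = -20*m^2 + m*(-24*s - 1) - 30*s + 30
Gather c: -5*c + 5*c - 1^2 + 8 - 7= 0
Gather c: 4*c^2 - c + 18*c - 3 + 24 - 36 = 4*c^2 + 17*c - 15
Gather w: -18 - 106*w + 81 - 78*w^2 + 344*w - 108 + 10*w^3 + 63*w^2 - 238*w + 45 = 10*w^3 - 15*w^2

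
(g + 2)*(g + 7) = g^2 + 9*g + 14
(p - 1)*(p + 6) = p^2 + 5*p - 6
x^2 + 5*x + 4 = (x + 1)*(x + 4)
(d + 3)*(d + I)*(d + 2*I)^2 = d^4 + 3*d^3 + 5*I*d^3 - 8*d^2 + 15*I*d^2 - 24*d - 4*I*d - 12*I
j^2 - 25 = (j - 5)*(j + 5)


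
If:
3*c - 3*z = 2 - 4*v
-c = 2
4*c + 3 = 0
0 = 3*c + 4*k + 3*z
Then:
No Solution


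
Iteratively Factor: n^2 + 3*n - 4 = (n - 1)*(n + 4)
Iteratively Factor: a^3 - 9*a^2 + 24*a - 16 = (a - 4)*(a^2 - 5*a + 4) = (a - 4)^2*(a - 1)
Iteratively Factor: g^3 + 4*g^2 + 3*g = (g + 1)*(g^2 + 3*g) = g*(g + 1)*(g + 3)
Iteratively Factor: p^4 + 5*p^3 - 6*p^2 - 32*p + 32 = (p + 4)*(p^3 + p^2 - 10*p + 8) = (p - 1)*(p + 4)*(p^2 + 2*p - 8) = (p - 1)*(p + 4)^2*(p - 2)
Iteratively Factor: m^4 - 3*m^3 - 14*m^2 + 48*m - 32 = (m - 1)*(m^3 - 2*m^2 - 16*m + 32) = (m - 1)*(m + 4)*(m^2 - 6*m + 8) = (m - 4)*(m - 1)*(m + 4)*(m - 2)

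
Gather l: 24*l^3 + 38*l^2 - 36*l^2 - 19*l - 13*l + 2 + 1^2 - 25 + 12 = 24*l^3 + 2*l^2 - 32*l - 10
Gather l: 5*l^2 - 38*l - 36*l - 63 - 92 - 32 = 5*l^2 - 74*l - 187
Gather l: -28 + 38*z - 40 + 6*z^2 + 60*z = 6*z^2 + 98*z - 68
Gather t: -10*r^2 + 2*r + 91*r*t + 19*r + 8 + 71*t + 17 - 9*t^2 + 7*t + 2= -10*r^2 + 21*r - 9*t^2 + t*(91*r + 78) + 27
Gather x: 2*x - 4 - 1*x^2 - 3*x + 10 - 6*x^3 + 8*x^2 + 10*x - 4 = -6*x^3 + 7*x^2 + 9*x + 2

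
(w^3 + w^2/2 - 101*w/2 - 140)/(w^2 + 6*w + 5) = (w^2 - 9*w/2 - 28)/(w + 1)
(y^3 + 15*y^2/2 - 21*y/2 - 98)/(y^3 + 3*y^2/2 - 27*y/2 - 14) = (y + 7)/(y + 1)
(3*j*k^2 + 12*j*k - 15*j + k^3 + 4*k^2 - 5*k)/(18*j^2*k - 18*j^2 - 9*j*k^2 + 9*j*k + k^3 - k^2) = (3*j*k + 15*j + k^2 + 5*k)/(18*j^2 - 9*j*k + k^2)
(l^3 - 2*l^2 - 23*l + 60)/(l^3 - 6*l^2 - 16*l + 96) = (l^2 + 2*l - 15)/(l^2 - 2*l - 24)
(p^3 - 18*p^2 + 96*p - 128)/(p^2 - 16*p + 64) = p - 2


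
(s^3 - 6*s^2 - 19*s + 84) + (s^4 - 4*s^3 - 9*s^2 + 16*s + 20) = s^4 - 3*s^3 - 15*s^2 - 3*s + 104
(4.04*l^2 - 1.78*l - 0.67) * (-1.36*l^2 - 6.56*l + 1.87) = -5.4944*l^4 - 24.0816*l^3 + 20.1428*l^2 + 1.0666*l - 1.2529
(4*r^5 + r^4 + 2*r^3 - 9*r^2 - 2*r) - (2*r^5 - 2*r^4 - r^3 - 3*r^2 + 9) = 2*r^5 + 3*r^4 + 3*r^3 - 6*r^2 - 2*r - 9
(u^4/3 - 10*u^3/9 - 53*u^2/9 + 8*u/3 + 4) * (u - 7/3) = u^5/3 - 17*u^4/9 - 89*u^3/27 + 443*u^2/27 - 20*u/9 - 28/3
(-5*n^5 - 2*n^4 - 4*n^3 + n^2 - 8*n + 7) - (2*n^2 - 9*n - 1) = -5*n^5 - 2*n^4 - 4*n^3 - n^2 + n + 8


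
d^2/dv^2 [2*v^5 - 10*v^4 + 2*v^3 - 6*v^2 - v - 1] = 40*v^3 - 120*v^2 + 12*v - 12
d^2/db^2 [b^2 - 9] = 2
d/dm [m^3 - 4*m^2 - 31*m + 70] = 3*m^2 - 8*m - 31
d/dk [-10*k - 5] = -10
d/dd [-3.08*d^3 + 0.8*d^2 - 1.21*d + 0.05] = -9.24*d^2 + 1.6*d - 1.21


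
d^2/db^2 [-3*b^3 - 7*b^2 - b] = -18*b - 14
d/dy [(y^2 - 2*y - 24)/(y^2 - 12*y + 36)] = -10/(y^2 - 12*y + 36)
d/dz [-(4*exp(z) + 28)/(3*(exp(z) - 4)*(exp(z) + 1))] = 4*(exp(2*z) + 14*exp(z) - 17)*exp(z)/(3*(exp(4*z) - 6*exp(3*z) + exp(2*z) + 24*exp(z) + 16))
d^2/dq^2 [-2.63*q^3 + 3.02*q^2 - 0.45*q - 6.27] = 6.04 - 15.78*q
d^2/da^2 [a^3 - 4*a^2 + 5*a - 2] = 6*a - 8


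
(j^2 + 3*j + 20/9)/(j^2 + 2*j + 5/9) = (3*j + 4)/(3*j + 1)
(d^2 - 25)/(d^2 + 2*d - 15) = (d - 5)/(d - 3)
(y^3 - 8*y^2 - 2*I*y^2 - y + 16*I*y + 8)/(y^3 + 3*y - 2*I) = (y - 8)/(y + 2*I)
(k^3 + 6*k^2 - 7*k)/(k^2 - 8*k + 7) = k*(k + 7)/(k - 7)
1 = 1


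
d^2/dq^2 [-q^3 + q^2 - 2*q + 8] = 2 - 6*q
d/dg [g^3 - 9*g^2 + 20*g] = 3*g^2 - 18*g + 20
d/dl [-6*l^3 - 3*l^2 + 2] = 6*l*(-3*l - 1)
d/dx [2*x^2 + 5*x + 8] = 4*x + 5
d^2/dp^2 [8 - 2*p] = 0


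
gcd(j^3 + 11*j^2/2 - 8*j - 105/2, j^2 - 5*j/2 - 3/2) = j - 3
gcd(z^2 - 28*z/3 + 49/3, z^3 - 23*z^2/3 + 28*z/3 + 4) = 1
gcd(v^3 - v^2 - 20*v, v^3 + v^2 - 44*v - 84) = 1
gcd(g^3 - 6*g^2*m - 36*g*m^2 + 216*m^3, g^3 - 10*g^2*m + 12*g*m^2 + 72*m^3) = g^2 - 12*g*m + 36*m^2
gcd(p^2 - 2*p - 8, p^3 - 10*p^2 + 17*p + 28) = p - 4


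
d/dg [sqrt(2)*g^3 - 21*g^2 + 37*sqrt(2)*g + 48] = 3*sqrt(2)*g^2 - 42*g + 37*sqrt(2)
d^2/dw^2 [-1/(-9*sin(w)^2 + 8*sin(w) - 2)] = 2*(-162*sin(w)^4 + 108*sin(w)^3 + 247*sin(w)^2 - 224*sin(w) + 46)/(9*sin(w)^2 - 8*sin(w) + 2)^3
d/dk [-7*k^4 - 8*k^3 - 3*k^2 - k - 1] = -28*k^3 - 24*k^2 - 6*k - 1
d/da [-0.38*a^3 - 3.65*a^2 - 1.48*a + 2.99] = -1.14*a^2 - 7.3*a - 1.48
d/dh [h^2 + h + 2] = 2*h + 1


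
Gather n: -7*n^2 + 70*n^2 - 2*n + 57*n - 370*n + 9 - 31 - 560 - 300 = 63*n^2 - 315*n - 882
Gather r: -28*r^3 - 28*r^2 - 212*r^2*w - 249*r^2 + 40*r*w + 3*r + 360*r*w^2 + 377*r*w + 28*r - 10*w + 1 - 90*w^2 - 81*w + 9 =-28*r^3 + r^2*(-212*w - 277) + r*(360*w^2 + 417*w + 31) - 90*w^2 - 91*w + 10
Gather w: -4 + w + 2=w - 2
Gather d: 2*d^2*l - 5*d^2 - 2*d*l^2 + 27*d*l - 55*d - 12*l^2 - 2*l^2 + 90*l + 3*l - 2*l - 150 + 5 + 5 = d^2*(2*l - 5) + d*(-2*l^2 + 27*l - 55) - 14*l^2 + 91*l - 140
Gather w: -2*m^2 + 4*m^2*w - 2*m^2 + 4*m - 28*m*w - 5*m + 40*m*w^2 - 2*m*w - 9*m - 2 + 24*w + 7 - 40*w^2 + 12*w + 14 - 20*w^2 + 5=-4*m^2 - 10*m + w^2*(40*m - 60) + w*(4*m^2 - 30*m + 36) + 24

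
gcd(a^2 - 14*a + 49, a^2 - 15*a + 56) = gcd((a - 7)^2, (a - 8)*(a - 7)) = a - 7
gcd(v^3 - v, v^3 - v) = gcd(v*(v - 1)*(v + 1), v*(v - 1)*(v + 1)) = v^3 - v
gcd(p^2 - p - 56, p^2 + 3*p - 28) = p + 7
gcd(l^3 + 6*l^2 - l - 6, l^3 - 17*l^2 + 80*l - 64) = l - 1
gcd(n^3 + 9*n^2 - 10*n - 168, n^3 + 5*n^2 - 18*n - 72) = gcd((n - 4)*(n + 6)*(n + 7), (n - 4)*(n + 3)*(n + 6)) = n^2 + 2*n - 24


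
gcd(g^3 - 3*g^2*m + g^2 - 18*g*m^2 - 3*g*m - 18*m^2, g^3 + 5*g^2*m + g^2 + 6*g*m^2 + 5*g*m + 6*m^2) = g^2 + 3*g*m + g + 3*m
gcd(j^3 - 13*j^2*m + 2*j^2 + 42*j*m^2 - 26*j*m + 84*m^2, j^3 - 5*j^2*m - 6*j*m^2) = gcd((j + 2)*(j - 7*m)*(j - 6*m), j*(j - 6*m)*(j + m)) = j - 6*m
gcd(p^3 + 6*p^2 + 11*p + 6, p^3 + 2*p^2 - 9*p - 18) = p^2 + 5*p + 6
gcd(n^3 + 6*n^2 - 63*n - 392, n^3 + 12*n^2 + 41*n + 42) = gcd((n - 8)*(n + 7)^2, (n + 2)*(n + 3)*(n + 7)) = n + 7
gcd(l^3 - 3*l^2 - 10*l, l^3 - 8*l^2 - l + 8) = 1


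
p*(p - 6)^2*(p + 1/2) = p^4 - 23*p^3/2 + 30*p^2 + 18*p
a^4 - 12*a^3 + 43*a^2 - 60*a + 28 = (a - 7)*(a - 2)^2*(a - 1)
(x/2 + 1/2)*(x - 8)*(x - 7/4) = x^3/2 - 35*x^2/8 + 17*x/8 + 7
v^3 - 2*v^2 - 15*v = v*(v - 5)*(v + 3)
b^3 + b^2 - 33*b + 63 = (b - 3)^2*(b + 7)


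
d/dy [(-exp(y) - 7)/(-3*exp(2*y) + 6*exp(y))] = (-exp(2*y) - 14*exp(y) + 14)*exp(-y)/(3*(exp(2*y) - 4*exp(y) + 4))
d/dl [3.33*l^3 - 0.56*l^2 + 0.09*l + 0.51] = 9.99*l^2 - 1.12*l + 0.09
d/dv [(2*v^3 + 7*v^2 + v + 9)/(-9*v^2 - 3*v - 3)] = 2*(-3*v^4 - 2*v^3 - 5*v^2 + 20*v + 4)/(3*(9*v^4 + 6*v^3 + 7*v^2 + 2*v + 1))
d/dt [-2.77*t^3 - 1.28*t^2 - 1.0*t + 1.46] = -8.31*t^2 - 2.56*t - 1.0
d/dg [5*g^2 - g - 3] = 10*g - 1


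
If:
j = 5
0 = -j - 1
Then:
No Solution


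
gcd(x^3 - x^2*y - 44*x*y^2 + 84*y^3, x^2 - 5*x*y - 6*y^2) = x - 6*y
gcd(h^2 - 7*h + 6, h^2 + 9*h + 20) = 1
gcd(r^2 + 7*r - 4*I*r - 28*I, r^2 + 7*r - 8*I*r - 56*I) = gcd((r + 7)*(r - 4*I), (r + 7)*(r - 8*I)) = r + 7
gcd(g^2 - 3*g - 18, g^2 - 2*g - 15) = g + 3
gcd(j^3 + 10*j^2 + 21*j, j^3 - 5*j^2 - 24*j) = j^2 + 3*j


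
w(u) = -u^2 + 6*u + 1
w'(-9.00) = 24.00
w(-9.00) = -134.00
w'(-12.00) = 30.00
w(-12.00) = -215.00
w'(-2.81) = 11.62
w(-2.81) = -23.76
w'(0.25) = 5.50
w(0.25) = 2.44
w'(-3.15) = 12.30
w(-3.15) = -27.82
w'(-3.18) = 12.36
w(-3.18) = -28.19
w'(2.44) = 1.12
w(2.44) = 9.69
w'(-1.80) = 9.60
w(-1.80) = -13.04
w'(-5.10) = 16.20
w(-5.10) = -55.61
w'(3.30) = -0.60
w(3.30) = 9.91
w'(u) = 6 - 2*u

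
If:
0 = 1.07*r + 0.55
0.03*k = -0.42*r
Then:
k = 7.20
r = -0.51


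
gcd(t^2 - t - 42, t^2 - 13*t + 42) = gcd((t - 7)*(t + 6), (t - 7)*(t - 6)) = t - 7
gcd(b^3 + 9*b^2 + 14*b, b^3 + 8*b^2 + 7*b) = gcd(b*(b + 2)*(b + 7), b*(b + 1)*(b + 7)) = b^2 + 7*b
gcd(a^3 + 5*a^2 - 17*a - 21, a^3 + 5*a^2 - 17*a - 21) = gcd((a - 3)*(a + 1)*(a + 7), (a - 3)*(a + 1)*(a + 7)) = a^3 + 5*a^2 - 17*a - 21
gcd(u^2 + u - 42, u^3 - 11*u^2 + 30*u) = u - 6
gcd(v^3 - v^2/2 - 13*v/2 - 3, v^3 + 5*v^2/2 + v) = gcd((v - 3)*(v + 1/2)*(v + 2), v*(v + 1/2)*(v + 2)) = v^2 + 5*v/2 + 1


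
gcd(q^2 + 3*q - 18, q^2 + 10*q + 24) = q + 6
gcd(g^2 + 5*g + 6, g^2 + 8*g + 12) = g + 2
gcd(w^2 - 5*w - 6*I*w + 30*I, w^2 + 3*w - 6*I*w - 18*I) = w - 6*I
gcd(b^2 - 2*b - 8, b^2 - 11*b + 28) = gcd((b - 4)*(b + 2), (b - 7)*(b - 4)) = b - 4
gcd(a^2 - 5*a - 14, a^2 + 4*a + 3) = 1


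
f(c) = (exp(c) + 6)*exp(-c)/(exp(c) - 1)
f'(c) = -(exp(c) + 6)*exp(-c)/(exp(c) - 1) + 1/(exp(c) - 1) - (exp(c) + 6)/(exp(c) - 1)^2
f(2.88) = 0.08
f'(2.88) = -0.10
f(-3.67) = -242.69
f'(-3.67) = 235.32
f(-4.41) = -500.70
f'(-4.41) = 493.53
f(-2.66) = -93.30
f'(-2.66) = 85.21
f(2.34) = 0.17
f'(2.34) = -0.25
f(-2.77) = -103.22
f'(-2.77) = 95.25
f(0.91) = 2.30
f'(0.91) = -5.48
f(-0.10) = -80.19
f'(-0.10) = -692.79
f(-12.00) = -976535.75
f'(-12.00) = 976528.75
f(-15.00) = -19614111.23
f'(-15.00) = 19614104.23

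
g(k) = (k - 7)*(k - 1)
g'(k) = 2*k - 8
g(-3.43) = 46.20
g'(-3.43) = -14.86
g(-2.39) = 31.83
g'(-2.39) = -12.78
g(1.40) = -2.24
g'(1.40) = -5.20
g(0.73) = 1.69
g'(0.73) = -6.54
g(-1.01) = 16.10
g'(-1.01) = -10.02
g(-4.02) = 55.32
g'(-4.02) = -16.04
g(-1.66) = 23.04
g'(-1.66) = -11.32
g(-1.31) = 19.20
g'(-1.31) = -10.62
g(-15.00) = 352.00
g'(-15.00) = -38.00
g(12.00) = 55.00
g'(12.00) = 16.00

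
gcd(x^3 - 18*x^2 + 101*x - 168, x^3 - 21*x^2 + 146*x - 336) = x^2 - 15*x + 56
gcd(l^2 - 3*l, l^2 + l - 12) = l - 3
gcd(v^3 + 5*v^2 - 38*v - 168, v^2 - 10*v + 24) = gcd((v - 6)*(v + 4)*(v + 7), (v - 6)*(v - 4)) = v - 6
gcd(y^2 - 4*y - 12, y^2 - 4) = y + 2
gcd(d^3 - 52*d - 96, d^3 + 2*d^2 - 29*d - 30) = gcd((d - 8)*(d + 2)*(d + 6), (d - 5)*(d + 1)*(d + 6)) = d + 6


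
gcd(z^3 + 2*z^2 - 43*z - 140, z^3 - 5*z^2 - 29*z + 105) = z^2 - 2*z - 35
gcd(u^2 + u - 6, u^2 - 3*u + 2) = u - 2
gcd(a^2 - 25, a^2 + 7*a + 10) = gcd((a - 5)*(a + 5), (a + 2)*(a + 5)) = a + 5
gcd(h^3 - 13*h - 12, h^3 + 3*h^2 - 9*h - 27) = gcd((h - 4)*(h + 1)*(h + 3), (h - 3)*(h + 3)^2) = h + 3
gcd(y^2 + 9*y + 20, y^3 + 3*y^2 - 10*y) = y + 5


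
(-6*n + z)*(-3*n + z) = 18*n^2 - 9*n*z + z^2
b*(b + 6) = b^2 + 6*b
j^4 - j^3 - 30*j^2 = j^2*(j - 6)*(j + 5)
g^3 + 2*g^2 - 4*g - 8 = (g - 2)*(g + 2)^2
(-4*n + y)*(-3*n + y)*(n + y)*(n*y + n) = 12*n^4*y + 12*n^4 + 5*n^3*y^2 + 5*n^3*y - 6*n^2*y^3 - 6*n^2*y^2 + n*y^4 + n*y^3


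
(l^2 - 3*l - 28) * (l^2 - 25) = l^4 - 3*l^3 - 53*l^2 + 75*l + 700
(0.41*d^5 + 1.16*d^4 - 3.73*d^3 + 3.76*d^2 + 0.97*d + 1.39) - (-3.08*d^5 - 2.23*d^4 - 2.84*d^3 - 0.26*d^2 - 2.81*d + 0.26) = 3.49*d^5 + 3.39*d^4 - 0.89*d^3 + 4.02*d^2 + 3.78*d + 1.13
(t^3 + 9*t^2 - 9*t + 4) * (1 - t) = -t^4 - 8*t^3 + 18*t^2 - 13*t + 4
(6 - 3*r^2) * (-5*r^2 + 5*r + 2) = 15*r^4 - 15*r^3 - 36*r^2 + 30*r + 12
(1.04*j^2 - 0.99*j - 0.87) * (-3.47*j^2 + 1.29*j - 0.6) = -3.6088*j^4 + 4.7769*j^3 + 1.1178*j^2 - 0.5283*j + 0.522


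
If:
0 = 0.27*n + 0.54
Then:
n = -2.00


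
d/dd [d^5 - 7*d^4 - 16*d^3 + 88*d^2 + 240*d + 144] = 5*d^4 - 28*d^3 - 48*d^2 + 176*d + 240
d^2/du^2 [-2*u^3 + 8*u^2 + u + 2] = 16 - 12*u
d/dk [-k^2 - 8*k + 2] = -2*k - 8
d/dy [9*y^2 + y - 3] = 18*y + 1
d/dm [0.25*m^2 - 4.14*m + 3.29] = 0.5*m - 4.14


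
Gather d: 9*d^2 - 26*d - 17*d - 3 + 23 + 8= 9*d^2 - 43*d + 28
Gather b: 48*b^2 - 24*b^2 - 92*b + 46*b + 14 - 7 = 24*b^2 - 46*b + 7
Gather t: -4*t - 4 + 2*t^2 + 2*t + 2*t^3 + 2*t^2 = 2*t^3 + 4*t^2 - 2*t - 4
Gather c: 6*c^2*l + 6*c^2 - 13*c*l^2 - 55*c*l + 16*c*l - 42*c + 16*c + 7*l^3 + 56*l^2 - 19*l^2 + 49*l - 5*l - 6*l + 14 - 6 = c^2*(6*l + 6) + c*(-13*l^2 - 39*l - 26) + 7*l^3 + 37*l^2 + 38*l + 8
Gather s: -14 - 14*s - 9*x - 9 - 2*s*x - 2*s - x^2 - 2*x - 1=s*(-2*x - 16) - x^2 - 11*x - 24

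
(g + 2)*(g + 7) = g^2 + 9*g + 14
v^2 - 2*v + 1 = (v - 1)^2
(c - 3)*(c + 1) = c^2 - 2*c - 3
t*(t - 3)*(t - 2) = t^3 - 5*t^2 + 6*t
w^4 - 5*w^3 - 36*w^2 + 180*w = w*(w - 6)*(w - 5)*(w + 6)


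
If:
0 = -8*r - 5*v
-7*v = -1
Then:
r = -5/56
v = 1/7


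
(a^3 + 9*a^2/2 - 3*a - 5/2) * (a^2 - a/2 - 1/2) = a^5 + 4*a^4 - 23*a^3/4 - 13*a^2/4 + 11*a/4 + 5/4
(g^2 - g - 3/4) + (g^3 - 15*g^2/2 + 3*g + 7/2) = g^3 - 13*g^2/2 + 2*g + 11/4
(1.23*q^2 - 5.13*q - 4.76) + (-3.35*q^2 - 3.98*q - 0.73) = -2.12*q^2 - 9.11*q - 5.49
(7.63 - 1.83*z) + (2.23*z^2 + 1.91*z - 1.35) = 2.23*z^2 + 0.0799999999999998*z + 6.28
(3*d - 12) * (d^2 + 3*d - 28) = 3*d^3 - 3*d^2 - 120*d + 336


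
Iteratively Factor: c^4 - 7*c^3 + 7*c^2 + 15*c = (c - 5)*(c^3 - 2*c^2 - 3*c) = (c - 5)*(c + 1)*(c^2 - 3*c) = c*(c - 5)*(c + 1)*(c - 3)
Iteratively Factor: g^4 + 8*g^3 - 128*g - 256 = (g + 4)*(g^3 + 4*g^2 - 16*g - 64) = (g + 4)^2*(g^2 - 16) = (g + 4)^3*(g - 4)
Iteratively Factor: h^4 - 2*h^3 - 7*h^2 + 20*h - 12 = (h - 2)*(h^3 - 7*h + 6) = (h - 2)*(h + 3)*(h^2 - 3*h + 2) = (h - 2)*(h - 1)*(h + 3)*(h - 2)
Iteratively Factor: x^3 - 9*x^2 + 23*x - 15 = (x - 1)*(x^2 - 8*x + 15) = (x - 5)*(x - 1)*(x - 3)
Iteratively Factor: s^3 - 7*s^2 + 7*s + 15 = (s - 3)*(s^2 - 4*s - 5) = (s - 5)*(s - 3)*(s + 1)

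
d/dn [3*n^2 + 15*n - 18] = 6*n + 15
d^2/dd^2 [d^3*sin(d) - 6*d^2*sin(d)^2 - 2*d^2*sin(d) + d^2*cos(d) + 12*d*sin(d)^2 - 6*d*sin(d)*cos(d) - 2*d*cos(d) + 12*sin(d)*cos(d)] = -d^3*sin(d) + 2*d^2*sin(d) + 5*d^2*cos(d) - 12*d^2*cos(2*d) + 2*d*sin(d) - 12*d*sin(2*d) - 6*d*cos(d) + 24*d*cos(2*d) + 2*cos(d) - 6*cos(2*d) - 6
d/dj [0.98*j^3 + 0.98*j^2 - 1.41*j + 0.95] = 2.94*j^2 + 1.96*j - 1.41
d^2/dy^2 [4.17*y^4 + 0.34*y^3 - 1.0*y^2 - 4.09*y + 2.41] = 50.04*y^2 + 2.04*y - 2.0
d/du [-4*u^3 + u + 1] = 1 - 12*u^2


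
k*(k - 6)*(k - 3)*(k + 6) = k^4 - 3*k^3 - 36*k^2 + 108*k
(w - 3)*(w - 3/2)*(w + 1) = w^3 - 7*w^2/2 + 9/2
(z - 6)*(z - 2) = z^2 - 8*z + 12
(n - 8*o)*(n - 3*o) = n^2 - 11*n*o + 24*o^2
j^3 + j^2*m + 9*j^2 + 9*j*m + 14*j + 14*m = (j + 2)*(j + 7)*(j + m)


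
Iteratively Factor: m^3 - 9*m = (m - 3)*(m^2 + 3*m) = (m - 3)*(m + 3)*(m)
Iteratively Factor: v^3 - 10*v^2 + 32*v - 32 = (v - 4)*(v^2 - 6*v + 8) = (v - 4)*(v - 2)*(v - 4)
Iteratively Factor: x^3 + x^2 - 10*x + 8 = (x - 1)*(x^2 + 2*x - 8) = (x - 2)*(x - 1)*(x + 4)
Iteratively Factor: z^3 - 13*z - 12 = (z + 1)*(z^2 - z - 12) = (z + 1)*(z + 3)*(z - 4)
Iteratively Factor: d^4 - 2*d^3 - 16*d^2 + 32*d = (d)*(d^3 - 2*d^2 - 16*d + 32) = d*(d - 2)*(d^2 - 16) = d*(d - 4)*(d - 2)*(d + 4)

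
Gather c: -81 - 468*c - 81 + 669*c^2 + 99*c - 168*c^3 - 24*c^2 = -168*c^3 + 645*c^2 - 369*c - 162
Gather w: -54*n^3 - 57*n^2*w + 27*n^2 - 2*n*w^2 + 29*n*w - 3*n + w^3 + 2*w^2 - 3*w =-54*n^3 + 27*n^2 - 3*n + w^3 + w^2*(2 - 2*n) + w*(-57*n^2 + 29*n - 3)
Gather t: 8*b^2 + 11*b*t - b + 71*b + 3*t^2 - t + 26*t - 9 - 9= 8*b^2 + 70*b + 3*t^2 + t*(11*b + 25) - 18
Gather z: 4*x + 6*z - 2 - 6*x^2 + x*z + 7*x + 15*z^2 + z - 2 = -6*x^2 + 11*x + 15*z^2 + z*(x + 7) - 4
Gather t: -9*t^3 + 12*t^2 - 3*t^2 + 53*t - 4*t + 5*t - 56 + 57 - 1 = -9*t^3 + 9*t^2 + 54*t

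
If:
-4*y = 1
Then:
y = -1/4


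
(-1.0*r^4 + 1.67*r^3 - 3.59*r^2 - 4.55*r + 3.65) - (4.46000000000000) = -1.0*r^4 + 1.67*r^3 - 3.59*r^2 - 4.55*r - 0.81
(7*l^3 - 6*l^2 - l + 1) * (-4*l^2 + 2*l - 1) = -28*l^5 + 38*l^4 - 15*l^3 + 3*l - 1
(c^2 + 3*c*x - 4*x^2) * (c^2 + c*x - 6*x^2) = c^4 + 4*c^3*x - 7*c^2*x^2 - 22*c*x^3 + 24*x^4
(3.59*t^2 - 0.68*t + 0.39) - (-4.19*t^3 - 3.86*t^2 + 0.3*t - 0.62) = 4.19*t^3 + 7.45*t^2 - 0.98*t + 1.01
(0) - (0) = 0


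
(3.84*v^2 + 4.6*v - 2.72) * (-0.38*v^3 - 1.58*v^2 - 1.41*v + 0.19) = -1.4592*v^5 - 7.8152*v^4 - 11.6488*v^3 - 1.4588*v^2 + 4.7092*v - 0.5168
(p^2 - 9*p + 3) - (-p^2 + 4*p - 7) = 2*p^2 - 13*p + 10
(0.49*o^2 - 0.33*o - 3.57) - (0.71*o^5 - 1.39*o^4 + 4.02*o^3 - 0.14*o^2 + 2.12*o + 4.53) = -0.71*o^5 + 1.39*o^4 - 4.02*o^3 + 0.63*o^2 - 2.45*o - 8.1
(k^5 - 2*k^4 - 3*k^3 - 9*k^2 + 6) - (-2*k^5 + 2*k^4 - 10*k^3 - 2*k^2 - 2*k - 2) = 3*k^5 - 4*k^4 + 7*k^3 - 7*k^2 + 2*k + 8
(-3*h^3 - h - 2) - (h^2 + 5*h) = -3*h^3 - h^2 - 6*h - 2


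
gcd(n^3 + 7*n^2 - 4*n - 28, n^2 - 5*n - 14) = n + 2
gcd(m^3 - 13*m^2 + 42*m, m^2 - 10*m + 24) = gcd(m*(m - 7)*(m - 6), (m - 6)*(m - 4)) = m - 6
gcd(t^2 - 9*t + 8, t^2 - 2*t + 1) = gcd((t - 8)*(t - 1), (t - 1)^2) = t - 1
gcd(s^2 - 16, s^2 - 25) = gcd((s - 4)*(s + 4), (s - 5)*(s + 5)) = 1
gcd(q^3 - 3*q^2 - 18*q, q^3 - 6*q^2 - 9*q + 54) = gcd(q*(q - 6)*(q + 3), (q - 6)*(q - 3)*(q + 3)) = q^2 - 3*q - 18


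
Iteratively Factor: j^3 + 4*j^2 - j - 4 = (j + 1)*(j^2 + 3*j - 4) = (j + 1)*(j + 4)*(j - 1)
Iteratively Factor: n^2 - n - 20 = (n + 4)*(n - 5)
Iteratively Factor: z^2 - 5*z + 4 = (z - 4)*(z - 1)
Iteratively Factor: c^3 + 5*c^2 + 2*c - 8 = (c + 4)*(c^2 + c - 2) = (c + 2)*(c + 4)*(c - 1)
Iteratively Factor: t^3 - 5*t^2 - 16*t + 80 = (t + 4)*(t^2 - 9*t + 20) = (t - 4)*(t + 4)*(t - 5)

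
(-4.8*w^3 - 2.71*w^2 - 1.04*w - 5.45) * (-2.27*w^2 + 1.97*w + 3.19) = 10.896*w^5 - 3.3043*w^4 - 18.2899*w^3 + 1.6778*w^2 - 14.0541*w - 17.3855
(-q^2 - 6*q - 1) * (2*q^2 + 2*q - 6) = -2*q^4 - 14*q^3 - 8*q^2 + 34*q + 6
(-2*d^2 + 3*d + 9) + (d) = -2*d^2 + 4*d + 9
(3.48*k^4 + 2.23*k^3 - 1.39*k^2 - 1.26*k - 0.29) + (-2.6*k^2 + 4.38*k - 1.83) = 3.48*k^4 + 2.23*k^3 - 3.99*k^2 + 3.12*k - 2.12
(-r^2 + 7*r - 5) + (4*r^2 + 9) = 3*r^2 + 7*r + 4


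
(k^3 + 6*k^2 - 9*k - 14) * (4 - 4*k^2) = -4*k^5 - 24*k^4 + 40*k^3 + 80*k^2 - 36*k - 56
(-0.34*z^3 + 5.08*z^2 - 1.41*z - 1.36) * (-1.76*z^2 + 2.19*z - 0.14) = 0.5984*z^5 - 9.6854*z^4 + 13.6544*z^3 - 1.4055*z^2 - 2.781*z + 0.1904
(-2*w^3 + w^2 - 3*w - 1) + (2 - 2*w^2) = -2*w^3 - w^2 - 3*w + 1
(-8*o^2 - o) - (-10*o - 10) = -8*o^2 + 9*o + 10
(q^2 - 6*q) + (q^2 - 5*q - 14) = 2*q^2 - 11*q - 14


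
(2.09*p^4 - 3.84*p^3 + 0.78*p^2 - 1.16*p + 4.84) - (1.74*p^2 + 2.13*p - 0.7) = 2.09*p^4 - 3.84*p^3 - 0.96*p^2 - 3.29*p + 5.54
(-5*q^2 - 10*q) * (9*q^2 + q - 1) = -45*q^4 - 95*q^3 - 5*q^2 + 10*q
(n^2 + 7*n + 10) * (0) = 0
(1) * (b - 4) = b - 4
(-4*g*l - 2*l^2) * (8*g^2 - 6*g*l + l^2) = -32*g^3*l + 8*g^2*l^2 + 8*g*l^3 - 2*l^4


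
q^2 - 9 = (q - 3)*(q + 3)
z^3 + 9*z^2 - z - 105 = (z - 3)*(z + 5)*(z + 7)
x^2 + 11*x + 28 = (x + 4)*(x + 7)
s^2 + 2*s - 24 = (s - 4)*(s + 6)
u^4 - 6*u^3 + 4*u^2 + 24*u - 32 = (u - 4)*(u - 2)^2*(u + 2)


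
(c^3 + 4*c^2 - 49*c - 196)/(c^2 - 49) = c + 4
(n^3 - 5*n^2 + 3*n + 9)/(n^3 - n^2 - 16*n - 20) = (-n^3 + 5*n^2 - 3*n - 9)/(-n^3 + n^2 + 16*n + 20)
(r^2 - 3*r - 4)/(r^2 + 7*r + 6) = (r - 4)/(r + 6)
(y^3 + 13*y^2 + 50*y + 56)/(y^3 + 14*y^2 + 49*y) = (y^2 + 6*y + 8)/(y*(y + 7))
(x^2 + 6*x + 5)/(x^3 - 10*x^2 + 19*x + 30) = (x + 5)/(x^2 - 11*x + 30)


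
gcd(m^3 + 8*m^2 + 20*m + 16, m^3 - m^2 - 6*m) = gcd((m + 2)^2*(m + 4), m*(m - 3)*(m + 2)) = m + 2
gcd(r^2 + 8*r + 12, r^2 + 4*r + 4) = r + 2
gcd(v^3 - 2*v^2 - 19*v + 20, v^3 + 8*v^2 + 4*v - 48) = v + 4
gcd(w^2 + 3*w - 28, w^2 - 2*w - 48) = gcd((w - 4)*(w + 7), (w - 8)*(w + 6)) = 1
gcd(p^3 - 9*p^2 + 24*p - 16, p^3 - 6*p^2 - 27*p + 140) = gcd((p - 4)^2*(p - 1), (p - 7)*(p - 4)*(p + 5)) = p - 4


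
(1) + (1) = 2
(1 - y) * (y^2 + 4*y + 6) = -y^3 - 3*y^2 - 2*y + 6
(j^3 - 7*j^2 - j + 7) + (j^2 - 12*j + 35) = j^3 - 6*j^2 - 13*j + 42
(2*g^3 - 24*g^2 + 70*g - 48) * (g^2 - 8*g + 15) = 2*g^5 - 40*g^4 + 292*g^3 - 968*g^2 + 1434*g - 720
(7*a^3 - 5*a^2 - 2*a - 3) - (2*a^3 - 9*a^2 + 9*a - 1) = 5*a^3 + 4*a^2 - 11*a - 2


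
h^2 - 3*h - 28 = (h - 7)*(h + 4)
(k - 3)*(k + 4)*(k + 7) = k^3 + 8*k^2 - 5*k - 84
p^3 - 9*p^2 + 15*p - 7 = (p - 7)*(p - 1)^2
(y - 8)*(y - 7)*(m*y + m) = m*y^3 - 14*m*y^2 + 41*m*y + 56*m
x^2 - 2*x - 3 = (x - 3)*(x + 1)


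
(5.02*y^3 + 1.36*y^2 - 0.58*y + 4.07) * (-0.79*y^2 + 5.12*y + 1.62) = -3.9658*y^5 + 24.628*y^4 + 15.5538*y^3 - 3.9817*y^2 + 19.8988*y + 6.5934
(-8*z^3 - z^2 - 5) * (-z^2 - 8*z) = 8*z^5 + 65*z^4 + 8*z^3 + 5*z^2 + 40*z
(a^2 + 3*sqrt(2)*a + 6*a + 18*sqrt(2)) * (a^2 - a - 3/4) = a^4 + 3*sqrt(2)*a^3 + 5*a^3 - 27*a^2/4 + 15*sqrt(2)*a^2 - 81*sqrt(2)*a/4 - 9*a/2 - 27*sqrt(2)/2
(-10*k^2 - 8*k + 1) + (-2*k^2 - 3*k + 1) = -12*k^2 - 11*k + 2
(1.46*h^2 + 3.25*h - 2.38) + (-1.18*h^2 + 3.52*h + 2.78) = 0.28*h^2 + 6.77*h + 0.4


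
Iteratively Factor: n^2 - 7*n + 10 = (n - 2)*(n - 5)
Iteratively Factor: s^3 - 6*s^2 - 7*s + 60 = (s - 4)*(s^2 - 2*s - 15) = (s - 5)*(s - 4)*(s + 3)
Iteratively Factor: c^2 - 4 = (c + 2)*(c - 2)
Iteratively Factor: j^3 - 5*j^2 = (j - 5)*(j^2) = j*(j - 5)*(j)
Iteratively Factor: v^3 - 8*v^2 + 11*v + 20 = (v - 4)*(v^2 - 4*v - 5) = (v - 5)*(v - 4)*(v + 1)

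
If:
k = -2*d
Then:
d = -k/2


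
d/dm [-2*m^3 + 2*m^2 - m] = -6*m^2 + 4*m - 1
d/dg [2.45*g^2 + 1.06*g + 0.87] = 4.9*g + 1.06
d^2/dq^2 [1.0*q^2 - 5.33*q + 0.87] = 2.00000000000000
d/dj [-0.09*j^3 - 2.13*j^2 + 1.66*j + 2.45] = -0.27*j^2 - 4.26*j + 1.66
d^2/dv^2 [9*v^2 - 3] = 18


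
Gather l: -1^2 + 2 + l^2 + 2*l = l^2 + 2*l + 1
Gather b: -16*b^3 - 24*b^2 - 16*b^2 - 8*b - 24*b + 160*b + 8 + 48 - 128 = -16*b^3 - 40*b^2 + 128*b - 72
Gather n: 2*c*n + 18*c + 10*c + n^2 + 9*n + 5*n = 28*c + n^2 + n*(2*c + 14)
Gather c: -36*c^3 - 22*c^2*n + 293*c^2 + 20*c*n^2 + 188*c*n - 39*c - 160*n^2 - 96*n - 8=-36*c^3 + c^2*(293 - 22*n) + c*(20*n^2 + 188*n - 39) - 160*n^2 - 96*n - 8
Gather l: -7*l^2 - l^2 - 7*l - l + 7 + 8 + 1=-8*l^2 - 8*l + 16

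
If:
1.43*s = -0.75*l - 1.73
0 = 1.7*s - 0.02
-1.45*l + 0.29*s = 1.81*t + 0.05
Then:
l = -2.33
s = 0.01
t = 1.84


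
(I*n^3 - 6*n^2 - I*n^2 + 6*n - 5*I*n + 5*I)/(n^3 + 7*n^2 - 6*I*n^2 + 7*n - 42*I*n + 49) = (I*n^2 - n*(5 + I) + 5)/(n^2 + 7*n*(1 - I) - 49*I)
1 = 1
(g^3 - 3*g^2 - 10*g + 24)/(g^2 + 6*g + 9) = (g^2 - 6*g + 8)/(g + 3)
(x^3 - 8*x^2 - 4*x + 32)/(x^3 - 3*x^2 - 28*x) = (-x^3 + 8*x^2 + 4*x - 32)/(x*(-x^2 + 3*x + 28))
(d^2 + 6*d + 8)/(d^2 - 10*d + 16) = (d^2 + 6*d + 8)/(d^2 - 10*d + 16)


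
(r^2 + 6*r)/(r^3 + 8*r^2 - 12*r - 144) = r/(r^2 + 2*r - 24)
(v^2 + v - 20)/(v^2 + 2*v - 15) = (v - 4)/(v - 3)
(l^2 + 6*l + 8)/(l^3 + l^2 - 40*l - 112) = (l + 2)/(l^2 - 3*l - 28)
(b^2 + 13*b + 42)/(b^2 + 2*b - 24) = (b + 7)/(b - 4)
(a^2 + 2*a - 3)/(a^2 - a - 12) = (a - 1)/(a - 4)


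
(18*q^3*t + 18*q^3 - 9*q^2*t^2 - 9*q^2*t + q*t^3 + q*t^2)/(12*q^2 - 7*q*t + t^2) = q*(6*q*t + 6*q - t^2 - t)/(4*q - t)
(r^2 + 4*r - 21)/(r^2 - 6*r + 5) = (r^2 + 4*r - 21)/(r^2 - 6*r + 5)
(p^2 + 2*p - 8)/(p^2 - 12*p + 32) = (p^2 + 2*p - 8)/(p^2 - 12*p + 32)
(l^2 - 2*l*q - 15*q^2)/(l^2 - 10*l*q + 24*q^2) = (l^2 - 2*l*q - 15*q^2)/(l^2 - 10*l*q + 24*q^2)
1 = 1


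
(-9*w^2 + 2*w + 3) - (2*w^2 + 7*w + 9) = -11*w^2 - 5*w - 6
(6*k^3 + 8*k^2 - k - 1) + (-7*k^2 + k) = 6*k^3 + k^2 - 1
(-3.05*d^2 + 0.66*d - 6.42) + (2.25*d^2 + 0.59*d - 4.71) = -0.8*d^2 + 1.25*d - 11.13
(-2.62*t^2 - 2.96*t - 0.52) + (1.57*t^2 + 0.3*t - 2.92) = -1.05*t^2 - 2.66*t - 3.44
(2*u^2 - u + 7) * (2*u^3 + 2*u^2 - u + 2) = 4*u^5 + 2*u^4 + 10*u^3 + 19*u^2 - 9*u + 14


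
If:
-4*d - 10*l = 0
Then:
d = -5*l/2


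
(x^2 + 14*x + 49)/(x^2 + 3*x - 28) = (x + 7)/(x - 4)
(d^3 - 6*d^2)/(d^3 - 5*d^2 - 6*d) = d/(d + 1)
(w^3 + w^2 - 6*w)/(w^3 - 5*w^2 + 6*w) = (w + 3)/(w - 3)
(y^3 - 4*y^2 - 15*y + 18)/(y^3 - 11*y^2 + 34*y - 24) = (y + 3)/(y - 4)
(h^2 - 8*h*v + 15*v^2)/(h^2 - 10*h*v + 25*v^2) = (-h + 3*v)/(-h + 5*v)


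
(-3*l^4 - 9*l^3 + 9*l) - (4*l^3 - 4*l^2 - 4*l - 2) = -3*l^4 - 13*l^3 + 4*l^2 + 13*l + 2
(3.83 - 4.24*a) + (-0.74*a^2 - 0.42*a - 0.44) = -0.74*a^2 - 4.66*a + 3.39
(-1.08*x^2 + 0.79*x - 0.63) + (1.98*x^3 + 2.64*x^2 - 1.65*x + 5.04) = 1.98*x^3 + 1.56*x^2 - 0.86*x + 4.41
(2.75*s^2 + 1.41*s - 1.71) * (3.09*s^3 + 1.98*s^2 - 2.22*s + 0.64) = 8.4975*s^5 + 9.8019*s^4 - 8.5971*s^3 - 4.756*s^2 + 4.6986*s - 1.0944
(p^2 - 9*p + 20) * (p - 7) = p^3 - 16*p^2 + 83*p - 140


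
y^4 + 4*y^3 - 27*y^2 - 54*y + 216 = (y - 3)^2*(y + 4)*(y + 6)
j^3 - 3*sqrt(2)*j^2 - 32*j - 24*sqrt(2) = (j - 6*sqrt(2))*(j + sqrt(2))*(j + 2*sqrt(2))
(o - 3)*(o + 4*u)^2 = o^3 + 8*o^2*u - 3*o^2 + 16*o*u^2 - 24*o*u - 48*u^2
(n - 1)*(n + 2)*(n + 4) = n^3 + 5*n^2 + 2*n - 8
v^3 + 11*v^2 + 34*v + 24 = (v + 1)*(v + 4)*(v + 6)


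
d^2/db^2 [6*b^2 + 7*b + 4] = 12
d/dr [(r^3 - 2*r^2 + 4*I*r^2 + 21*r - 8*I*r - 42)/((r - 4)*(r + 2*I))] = (r^4 + r^3*(-8 + 4*I) + r^2*(-21 - 36*I) + r*(148 + 32*I) - 232 - 84*I)/(r^4 + r^3*(-8 + 4*I) + r^2*(12 - 32*I) + r*(32 + 64*I) - 64)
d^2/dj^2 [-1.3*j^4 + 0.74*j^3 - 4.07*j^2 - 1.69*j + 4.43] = -15.6*j^2 + 4.44*j - 8.14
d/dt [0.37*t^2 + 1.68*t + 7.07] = 0.74*t + 1.68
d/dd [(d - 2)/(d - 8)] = -6/(d - 8)^2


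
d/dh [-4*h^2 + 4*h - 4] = 4 - 8*h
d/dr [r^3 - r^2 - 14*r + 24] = 3*r^2 - 2*r - 14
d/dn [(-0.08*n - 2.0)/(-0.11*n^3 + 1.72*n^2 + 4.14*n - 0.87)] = (-0.0176*n^3 - 0.5224*n^2 + 6.88*n + 8.3496)/(0.0121*n^6 - 0.3784*n^5 + 2.0476*n^4 + 14.433*n^3 + 14.1468*n^2 - 7.2036*n + 0.7569)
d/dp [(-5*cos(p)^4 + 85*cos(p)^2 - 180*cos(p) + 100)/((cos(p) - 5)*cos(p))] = 5*(2*cos(p)^5 - 15*cos(p)^4 + 49*cos(p)^2 + 40*cos(p) - 100)*sin(p)/((cos(p) - 5)^2*cos(p)^2)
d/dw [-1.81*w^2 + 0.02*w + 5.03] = 0.02 - 3.62*w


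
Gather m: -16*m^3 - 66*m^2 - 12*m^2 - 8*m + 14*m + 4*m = -16*m^3 - 78*m^2 + 10*m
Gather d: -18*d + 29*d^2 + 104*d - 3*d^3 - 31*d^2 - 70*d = -3*d^3 - 2*d^2 + 16*d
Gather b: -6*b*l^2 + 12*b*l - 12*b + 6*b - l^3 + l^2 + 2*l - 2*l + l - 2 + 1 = b*(-6*l^2 + 12*l - 6) - l^3 + l^2 + l - 1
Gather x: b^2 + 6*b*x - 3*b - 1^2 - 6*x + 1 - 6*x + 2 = b^2 - 3*b + x*(6*b - 12) + 2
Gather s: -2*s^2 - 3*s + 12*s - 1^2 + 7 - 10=-2*s^2 + 9*s - 4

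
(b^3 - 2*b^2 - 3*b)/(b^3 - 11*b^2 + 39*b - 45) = b*(b + 1)/(b^2 - 8*b + 15)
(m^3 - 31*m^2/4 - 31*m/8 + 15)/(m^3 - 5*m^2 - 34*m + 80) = (m^2 + m/4 - 15/8)/(m^2 + 3*m - 10)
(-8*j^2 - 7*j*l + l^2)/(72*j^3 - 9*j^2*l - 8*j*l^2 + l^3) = (-j - l)/(9*j^2 - l^2)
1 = 1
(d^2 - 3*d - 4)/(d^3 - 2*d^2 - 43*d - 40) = (d - 4)/(d^2 - 3*d - 40)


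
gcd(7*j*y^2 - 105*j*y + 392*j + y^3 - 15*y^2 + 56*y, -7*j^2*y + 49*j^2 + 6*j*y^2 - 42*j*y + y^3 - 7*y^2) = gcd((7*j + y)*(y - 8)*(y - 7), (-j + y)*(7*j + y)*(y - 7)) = 7*j*y - 49*j + y^2 - 7*y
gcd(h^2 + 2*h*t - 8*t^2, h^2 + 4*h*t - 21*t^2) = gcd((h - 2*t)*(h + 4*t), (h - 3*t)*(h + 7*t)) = 1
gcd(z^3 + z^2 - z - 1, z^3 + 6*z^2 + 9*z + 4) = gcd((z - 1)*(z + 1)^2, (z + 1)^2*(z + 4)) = z^2 + 2*z + 1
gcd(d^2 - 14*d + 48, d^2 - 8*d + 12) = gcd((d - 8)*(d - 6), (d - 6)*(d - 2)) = d - 6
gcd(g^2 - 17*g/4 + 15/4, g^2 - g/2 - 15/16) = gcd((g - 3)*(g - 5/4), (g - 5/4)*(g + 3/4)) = g - 5/4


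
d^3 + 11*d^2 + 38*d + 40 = (d + 2)*(d + 4)*(d + 5)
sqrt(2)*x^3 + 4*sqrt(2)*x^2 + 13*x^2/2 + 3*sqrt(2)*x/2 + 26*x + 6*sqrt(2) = (x + 4)*(x + 3*sqrt(2))*(sqrt(2)*x + 1/2)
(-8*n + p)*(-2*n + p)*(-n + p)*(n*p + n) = -16*n^4*p - 16*n^4 + 26*n^3*p^2 + 26*n^3*p - 11*n^2*p^3 - 11*n^2*p^2 + n*p^4 + n*p^3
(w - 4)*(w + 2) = w^2 - 2*w - 8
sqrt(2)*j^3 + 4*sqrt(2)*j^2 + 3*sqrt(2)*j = j*(j + 3)*(sqrt(2)*j + sqrt(2))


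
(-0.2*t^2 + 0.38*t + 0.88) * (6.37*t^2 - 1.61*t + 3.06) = -1.274*t^4 + 2.7426*t^3 + 4.3818*t^2 - 0.254*t + 2.6928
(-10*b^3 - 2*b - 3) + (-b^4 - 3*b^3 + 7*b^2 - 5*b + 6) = -b^4 - 13*b^3 + 7*b^2 - 7*b + 3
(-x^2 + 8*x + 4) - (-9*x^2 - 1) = 8*x^2 + 8*x + 5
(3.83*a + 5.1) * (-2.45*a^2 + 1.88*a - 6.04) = -9.3835*a^3 - 5.2946*a^2 - 13.5452*a - 30.804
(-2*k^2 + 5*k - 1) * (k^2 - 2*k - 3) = -2*k^4 + 9*k^3 - 5*k^2 - 13*k + 3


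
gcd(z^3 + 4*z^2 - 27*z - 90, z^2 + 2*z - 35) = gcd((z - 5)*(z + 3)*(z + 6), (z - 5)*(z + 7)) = z - 5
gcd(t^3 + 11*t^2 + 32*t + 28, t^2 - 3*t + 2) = 1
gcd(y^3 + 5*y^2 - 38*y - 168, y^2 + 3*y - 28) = y + 7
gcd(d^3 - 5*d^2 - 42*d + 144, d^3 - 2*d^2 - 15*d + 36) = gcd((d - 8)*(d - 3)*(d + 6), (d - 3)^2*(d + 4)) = d - 3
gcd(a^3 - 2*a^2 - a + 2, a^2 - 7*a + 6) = a - 1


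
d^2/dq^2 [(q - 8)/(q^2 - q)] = 2*(3*q*(3 - q)*(q - 1) + (q - 8)*(2*q - 1)^2)/(q^3*(q - 1)^3)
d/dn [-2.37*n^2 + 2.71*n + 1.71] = 2.71 - 4.74*n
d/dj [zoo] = 0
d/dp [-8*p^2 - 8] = -16*p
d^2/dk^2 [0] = 0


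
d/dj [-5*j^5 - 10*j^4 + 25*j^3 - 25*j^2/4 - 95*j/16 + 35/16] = -25*j^4 - 40*j^3 + 75*j^2 - 25*j/2 - 95/16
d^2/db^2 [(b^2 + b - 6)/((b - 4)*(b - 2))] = 14/(b^3 - 12*b^2 + 48*b - 64)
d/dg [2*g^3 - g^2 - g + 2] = 6*g^2 - 2*g - 1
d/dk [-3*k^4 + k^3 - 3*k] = -12*k^3 + 3*k^2 - 3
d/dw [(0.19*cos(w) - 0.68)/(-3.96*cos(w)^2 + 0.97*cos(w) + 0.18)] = (-0.7524*cos(w)^2 + 5.3856*cos(w) - 0.6938)*sin(w)/(15.6816*cos(w)^4 - 7.6824*cos(w)^3 - 0.4847*cos(w)^2 + 0.3492*cos(w) + 0.0324)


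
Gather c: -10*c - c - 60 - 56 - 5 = -11*c - 121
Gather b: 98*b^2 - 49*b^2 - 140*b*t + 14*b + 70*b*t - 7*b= 49*b^2 + b*(7 - 70*t)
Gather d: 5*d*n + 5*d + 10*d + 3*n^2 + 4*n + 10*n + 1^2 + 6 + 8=d*(5*n + 15) + 3*n^2 + 14*n + 15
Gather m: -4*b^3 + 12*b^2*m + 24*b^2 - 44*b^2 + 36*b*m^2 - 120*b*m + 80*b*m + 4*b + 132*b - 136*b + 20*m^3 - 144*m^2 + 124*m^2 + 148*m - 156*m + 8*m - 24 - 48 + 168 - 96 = -4*b^3 - 20*b^2 + 20*m^3 + m^2*(36*b - 20) + m*(12*b^2 - 40*b)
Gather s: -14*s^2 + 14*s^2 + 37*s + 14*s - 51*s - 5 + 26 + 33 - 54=0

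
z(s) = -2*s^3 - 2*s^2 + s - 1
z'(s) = -6*s^2 - 4*s + 1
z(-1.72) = 1.54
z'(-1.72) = -9.87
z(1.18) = -5.89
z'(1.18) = -12.07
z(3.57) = -113.92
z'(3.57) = -89.75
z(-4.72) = 160.03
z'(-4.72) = -113.79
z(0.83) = -2.69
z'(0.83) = -6.45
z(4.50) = -219.25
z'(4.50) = -138.50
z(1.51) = -10.94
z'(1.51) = -18.72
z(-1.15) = -1.75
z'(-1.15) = -2.34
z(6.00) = -499.00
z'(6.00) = -239.00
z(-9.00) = 1286.00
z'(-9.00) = -449.00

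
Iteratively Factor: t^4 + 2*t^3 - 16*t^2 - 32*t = (t)*(t^3 + 2*t^2 - 16*t - 32) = t*(t - 4)*(t^2 + 6*t + 8) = t*(t - 4)*(t + 4)*(t + 2)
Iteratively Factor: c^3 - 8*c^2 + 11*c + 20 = (c + 1)*(c^2 - 9*c + 20) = (c - 5)*(c + 1)*(c - 4)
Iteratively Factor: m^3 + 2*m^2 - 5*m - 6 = (m + 1)*(m^2 + m - 6) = (m + 1)*(m + 3)*(m - 2)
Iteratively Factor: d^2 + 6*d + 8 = (d + 4)*(d + 2)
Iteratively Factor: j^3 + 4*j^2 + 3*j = (j + 1)*(j^2 + 3*j) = j*(j + 1)*(j + 3)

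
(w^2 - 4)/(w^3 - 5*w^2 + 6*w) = (w + 2)/(w*(w - 3))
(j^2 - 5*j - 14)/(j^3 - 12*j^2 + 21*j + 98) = 1/(j - 7)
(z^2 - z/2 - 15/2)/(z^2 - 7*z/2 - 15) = (z - 3)/(z - 6)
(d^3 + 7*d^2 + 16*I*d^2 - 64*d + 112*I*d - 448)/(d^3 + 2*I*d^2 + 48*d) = (d^2 + d*(7 + 8*I) + 56*I)/(d*(d - 6*I))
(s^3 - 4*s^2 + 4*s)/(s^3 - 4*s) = (s - 2)/(s + 2)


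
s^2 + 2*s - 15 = (s - 3)*(s + 5)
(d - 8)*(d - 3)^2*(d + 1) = d^4 - 13*d^3 + 43*d^2 - 15*d - 72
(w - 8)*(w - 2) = w^2 - 10*w + 16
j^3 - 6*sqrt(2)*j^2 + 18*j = j*(j - 3*sqrt(2))^2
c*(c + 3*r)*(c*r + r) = c^3*r + 3*c^2*r^2 + c^2*r + 3*c*r^2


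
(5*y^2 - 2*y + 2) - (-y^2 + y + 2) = 6*y^2 - 3*y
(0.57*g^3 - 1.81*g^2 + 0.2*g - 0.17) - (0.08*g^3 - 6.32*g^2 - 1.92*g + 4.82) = 0.49*g^3 + 4.51*g^2 + 2.12*g - 4.99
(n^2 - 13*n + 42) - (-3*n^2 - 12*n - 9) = 4*n^2 - n + 51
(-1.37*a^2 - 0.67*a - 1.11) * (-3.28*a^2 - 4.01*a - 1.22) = 4.4936*a^4 + 7.6913*a^3 + 7.9989*a^2 + 5.2685*a + 1.3542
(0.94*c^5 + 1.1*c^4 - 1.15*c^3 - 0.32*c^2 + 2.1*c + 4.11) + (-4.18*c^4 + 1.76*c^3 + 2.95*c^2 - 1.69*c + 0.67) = 0.94*c^5 - 3.08*c^4 + 0.61*c^3 + 2.63*c^2 + 0.41*c + 4.78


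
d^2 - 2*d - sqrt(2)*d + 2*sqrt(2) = (d - 2)*(d - sqrt(2))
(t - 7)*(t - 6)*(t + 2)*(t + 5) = t^4 - 6*t^3 - 39*t^2 + 164*t + 420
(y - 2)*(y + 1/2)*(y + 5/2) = y^3 + y^2 - 19*y/4 - 5/2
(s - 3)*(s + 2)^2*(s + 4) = s^4 + 5*s^3 - 4*s^2 - 44*s - 48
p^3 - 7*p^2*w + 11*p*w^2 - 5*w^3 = (p - 5*w)*(p - w)^2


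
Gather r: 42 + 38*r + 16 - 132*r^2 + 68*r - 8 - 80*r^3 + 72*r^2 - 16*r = -80*r^3 - 60*r^2 + 90*r + 50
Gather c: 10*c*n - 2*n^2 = 10*c*n - 2*n^2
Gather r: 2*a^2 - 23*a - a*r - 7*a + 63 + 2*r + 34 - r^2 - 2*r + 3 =2*a^2 - a*r - 30*a - r^2 + 100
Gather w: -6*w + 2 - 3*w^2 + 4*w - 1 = -3*w^2 - 2*w + 1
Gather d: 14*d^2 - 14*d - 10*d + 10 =14*d^2 - 24*d + 10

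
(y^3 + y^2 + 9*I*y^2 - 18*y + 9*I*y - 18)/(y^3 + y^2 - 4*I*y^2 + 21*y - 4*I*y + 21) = (y + 6*I)/(y - 7*I)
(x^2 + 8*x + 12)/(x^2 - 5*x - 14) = (x + 6)/(x - 7)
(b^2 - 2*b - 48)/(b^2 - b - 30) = (-b^2 + 2*b + 48)/(-b^2 + b + 30)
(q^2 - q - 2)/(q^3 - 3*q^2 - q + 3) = (q - 2)/(q^2 - 4*q + 3)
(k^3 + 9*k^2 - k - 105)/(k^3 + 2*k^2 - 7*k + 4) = (k^3 + 9*k^2 - k - 105)/(k^3 + 2*k^2 - 7*k + 4)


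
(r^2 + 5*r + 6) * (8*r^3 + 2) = 8*r^5 + 40*r^4 + 48*r^3 + 2*r^2 + 10*r + 12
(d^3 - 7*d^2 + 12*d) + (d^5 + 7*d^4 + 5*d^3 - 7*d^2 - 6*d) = d^5 + 7*d^4 + 6*d^3 - 14*d^2 + 6*d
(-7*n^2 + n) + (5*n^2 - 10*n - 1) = -2*n^2 - 9*n - 1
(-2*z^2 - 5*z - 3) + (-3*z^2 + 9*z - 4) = -5*z^2 + 4*z - 7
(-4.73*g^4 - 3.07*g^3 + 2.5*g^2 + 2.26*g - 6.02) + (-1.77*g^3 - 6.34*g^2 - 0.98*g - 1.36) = -4.73*g^4 - 4.84*g^3 - 3.84*g^2 + 1.28*g - 7.38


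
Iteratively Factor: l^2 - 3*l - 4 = (l - 4)*(l + 1)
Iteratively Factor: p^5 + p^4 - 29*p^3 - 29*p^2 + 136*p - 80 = (p - 5)*(p^4 + 6*p^3 + p^2 - 24*p + 16) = (p - 5)*(p - 1)*(p^3 + 7*p^2 + 8*p - 16) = (p - 5)*(p - 1)*(p + 4)*(p^2 + 3*p - 4) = (p - 5)*(p - 1)*(p + 4)^2*(p - 1)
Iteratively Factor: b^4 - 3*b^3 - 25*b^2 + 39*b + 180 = (b - 5)*(b^3 + 2*b^2 - 15*b - 36) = (b - 5)*(b - 4)*(b^2 + 6*b + 9) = (b - 5)*(b - 4)*(b + 3)*(b + 3)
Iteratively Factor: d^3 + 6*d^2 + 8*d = (d)*(d^2 + 6*d + 8) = d*(d + 4)*(d + 2)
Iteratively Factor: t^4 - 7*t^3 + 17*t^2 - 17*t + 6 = (t - 2)*(t^3 - 5*t^2 + 7*t - 3) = (t - 2)*(t - 1)*(t^2 - 4*t + 3) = (t - 3)*(t - 2)*(t - 1)*(t - 1)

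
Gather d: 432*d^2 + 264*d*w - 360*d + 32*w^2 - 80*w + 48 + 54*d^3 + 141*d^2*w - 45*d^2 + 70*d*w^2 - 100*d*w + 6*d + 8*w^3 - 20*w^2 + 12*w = 54*d^3 + d^2*(141*w + 387) + d*(70*w^2 + 164*w - 354) + 8*w^3 + 12*w^2 - 68*w + 48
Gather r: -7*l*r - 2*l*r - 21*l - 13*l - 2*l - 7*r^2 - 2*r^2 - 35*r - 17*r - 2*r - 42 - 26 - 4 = -36*l - 9*r^2 + r*(-9*l - 54) - 72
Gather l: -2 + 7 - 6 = -1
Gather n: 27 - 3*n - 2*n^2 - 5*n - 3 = -2*n^2 - 8*n + 24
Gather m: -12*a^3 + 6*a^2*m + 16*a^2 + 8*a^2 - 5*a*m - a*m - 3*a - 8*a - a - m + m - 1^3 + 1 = -12*a^3 + 24*a^2 - 12*a + m*(6*a^2 - 6*a)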